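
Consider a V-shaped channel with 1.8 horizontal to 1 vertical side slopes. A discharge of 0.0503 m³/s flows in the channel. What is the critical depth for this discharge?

At critical depth, Q² T / (g A³) = 1, i.e. A³/T = Q²/g = 0.0503²/9.81 = 0.0002579.
Trying y = 0.151 m: A³/T = 0.0001272 — low.
Trying y = 0.174 m: A³/T = 0.0002584 — matches.

y_c = 0.174 m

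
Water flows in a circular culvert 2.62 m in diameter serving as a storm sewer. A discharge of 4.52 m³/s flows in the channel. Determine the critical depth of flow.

y_c = 0.939 m

At critical depth, Q² T / (g A³) = 1, i.e. A³/T = Q²/g = 4.52²/9.81 = 2.083.
Trying y = 1.08 m: A³/T = 3.571 — high.
Trying y = 0.838 m: A³/T = 1.343 — low.
Trying y = 0.939 m: A³/T = 2.085 — close enough.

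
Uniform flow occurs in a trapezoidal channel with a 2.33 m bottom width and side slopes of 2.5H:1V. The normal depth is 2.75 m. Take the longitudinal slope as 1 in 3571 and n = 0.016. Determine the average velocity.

With bottom width b = 2.33 m and side slope z = 2.5: A = (b + zy)y = (2.33 + 2.5×2.75)×2.75 = 25.31 m²; P = b + 2y√(1+z²) = 2.33 + 2×2.75×2.693 = 17.14 m.
Hydraulic radius R = A/P = 25.31/17.14 = 1.477 m.
From Manning's equation, V = (1/n) R^(2/3) S^(1/2) = (1/0.016) × 1.477^(2/3) × 0.00028^(1/2) = 1.36 m/s.

V = 1.36 m/s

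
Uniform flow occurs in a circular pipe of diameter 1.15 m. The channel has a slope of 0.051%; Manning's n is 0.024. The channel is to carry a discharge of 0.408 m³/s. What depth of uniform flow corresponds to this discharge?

y_n = 0.902 m

Manning's equation rearranged: A R^(2/3) = nQ / (1·√S) = 0.024 × 0.408 / (√0.00051) = 0.4336.
Try y = 1.05 m: A R^(2/3) = 0.4847 — over.
Try y = 0.807 m: A R^(2/3) = 0.38 — short.
Try y = 0.902 m: A R^(2/3) = 0.4335 — close enough.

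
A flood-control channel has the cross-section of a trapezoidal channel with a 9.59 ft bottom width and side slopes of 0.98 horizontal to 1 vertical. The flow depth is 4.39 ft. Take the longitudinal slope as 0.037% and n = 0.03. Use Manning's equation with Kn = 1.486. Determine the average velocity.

V = 1.89 ft/s

With bottom width b = 9.59 ft and side slope z = 0.98: A = (b + zy)y = (9.59 + 0.98×4.39)×4.39 = 60.99 ft²; P = b + 2y√(1+z²) = 9.59 + 2×4.39×1.4 = 21.88 ft.
Hydraulic radius R = A/P = 60.99/21.88 = 2.787 ft.
From Manning's equation, V = (1.486/n) R^(2/3) S^(1/2) = (1.486/0.03) × 2.787^(2/3) × 0.00037^(1/2) = 1.89 ft/s.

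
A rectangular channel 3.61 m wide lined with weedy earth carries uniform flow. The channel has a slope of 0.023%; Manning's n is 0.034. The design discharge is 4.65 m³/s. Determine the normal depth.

y_n = 2.73 m

Manning's equation rearranged: A R^(2/3) = nQ / (1·√S) = 0.034 × 4.65 / (√0.00023) = 10.42.
Trying y = 3.42 m: A R^(2/3) = 13.8 — over.
Trying y = 2.73 m: A R^(2/3) = 10.42 — ≈ 10.42.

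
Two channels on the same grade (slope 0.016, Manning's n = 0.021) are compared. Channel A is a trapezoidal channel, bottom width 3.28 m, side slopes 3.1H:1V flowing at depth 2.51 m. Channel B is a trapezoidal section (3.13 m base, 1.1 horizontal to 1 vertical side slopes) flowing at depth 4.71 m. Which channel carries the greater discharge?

channel B

Channel A: With bottom width b = 3.28 m and side slope z = 3.1: A = (b + zy)y = (3.28 + 3.1×2.51)×2.51 = 27.76 m²; P = b + 2y√(1+z²) = 3.28 + 2×2.51×3.257 = 19.63 m. Hydraulic radius R = A/P = 27.76/19.63 = 1.414 m. Q_A = (1/0.021)·27.76·1.414^(2/3)·√0.016 = 210.7 m³/s.
Channel B: With bottom width b = 3.13 m and side slope z = 1.1: A = (b + zy)y = (3.13 + 1.1×4.71)×4.71 = 39.14 m²; P = b + 2y√(1+z²) = 3.13 + 2×4.71×1.487 = 17.13 m. Hydraulic radius R = A/P = 39.14/17.13 = 2.285 m. Q_B = (1/0.021)·39.14·2.285^(2/3)·√0.016 = 409 m³/s.
Q_A = 210.7 m³/s vs Q_B = 409 m³/s, so channel B carries more.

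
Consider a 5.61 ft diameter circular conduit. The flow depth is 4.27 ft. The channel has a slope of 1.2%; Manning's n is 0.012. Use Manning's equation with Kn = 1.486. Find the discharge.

For a circular section of diameter D = 5.61 ft at depth y = 4.27 ft, the central angle is θ = 2 arccos(1 − 2y/D) = 4.241 rad. Then A = (D²/8)(θ − sin θ) = 20.19 ft² and P = Dθ/2 = 11.89 ft.
Hydraulic radius R = A/P = 20.19/11.89 = 1.697 ft.
Manning's equation: Q = (1.486/n) A R^(2/3) S^(1/2) = (1.486/0.012) × 20.19 × 1.697^(2/3) × 0.012^(1/2) = 390 ft³/s.

Q = 390 ft³/s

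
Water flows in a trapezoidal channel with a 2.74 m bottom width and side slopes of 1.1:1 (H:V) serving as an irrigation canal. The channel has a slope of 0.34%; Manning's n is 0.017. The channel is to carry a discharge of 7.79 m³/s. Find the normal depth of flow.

Manning's equation rearranged: A R^(2/3) = nQ / (1·√S) = 0.017 × 7.79 / (√0.0034) = 2.271.
At y = 0.993 m: A R^(2/3) = 2.909 — too large.
At y = 0.864 m: A R^(2/3) = 2.27 — ≈ 2.271.

y_n = 0.864 m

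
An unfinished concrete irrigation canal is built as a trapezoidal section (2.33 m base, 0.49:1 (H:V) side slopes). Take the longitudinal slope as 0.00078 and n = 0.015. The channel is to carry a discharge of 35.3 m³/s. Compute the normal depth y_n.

Manning's equation rearranged: A R^(2/3) = nQ / (1·√S) = 0.015 × 35.3 / (√0.00078) = 18.96.
Try y = 2.81 m: A R^(2/3) = 11.85 — short.
Try y = 3.96 m: A R^(2/3) = 22.32 — over.
Try y = 3.63 m: A R^(2/3) = 18.95 — ≈ 18.96.

y_n = 3.63 m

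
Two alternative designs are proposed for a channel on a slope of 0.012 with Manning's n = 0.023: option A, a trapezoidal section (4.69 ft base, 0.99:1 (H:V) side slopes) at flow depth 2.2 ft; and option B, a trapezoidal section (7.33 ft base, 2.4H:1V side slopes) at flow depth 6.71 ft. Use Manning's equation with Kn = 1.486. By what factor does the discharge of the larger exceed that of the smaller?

Channel A: With bottom width b = 4.69 ft and side slope z = 0.99: A = (b + zy)y = (4.69 + 0.99×2.2)×2.2 = 15.11 ft²; P = b + 2y√(1+z²) = 4.69 + 2×2.2×1.407 = 10.88 ft. Hydraulic radius R = A/P = 15.11/10.88 = 1.389 ft. Q_A = (1.486/0.023)·15.11·1.389^(2/3)·√0.012 = 133.1 ft³/s.
Channel B: With bottom width b = 7.33 ft and side slope z = 2.4: A = (b + zy)y = (7.33 + 2.4×6.71)×6.71 = 157.2 ft²; P = b + 2y√(1+z²) = 7.33 + 2×6.71×2.6 = 42.22 ft. Hydraulic radius R = A/P = 157.2/42.22 = 3.724 ft. Q_B = (1.486/0.023)·157.2·3.724^(2/3)·√0.012 = 2674 ft³/s.
The larger discharge is 2674 ft³/s and the smaller is 133.1 ft³/s; the ratio is 20.1.

20.1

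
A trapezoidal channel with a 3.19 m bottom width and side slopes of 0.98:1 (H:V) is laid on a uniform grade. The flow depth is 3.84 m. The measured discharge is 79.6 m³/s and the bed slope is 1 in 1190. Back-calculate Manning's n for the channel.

n = 0.015

With bottom width b = 3.19 m and side slope z = 0.98: A = (b + zy)y = (3.19 + 0.98×3.84)×3.84 = 26.7 m²; P = b + 2y√(1+z²) = 3.19 + 2×3.84×1.4 = 13.94 m.
Hydraulic radius R = A/P = 26.7/13.94 = 1.915 m.
Rearranging Manning's equation: n = (1/Q) A R^(2/3) S^(1/2) = (1/79.6) × 26.7 × 1.915^(2/3) × √0.0008403 = 0.015.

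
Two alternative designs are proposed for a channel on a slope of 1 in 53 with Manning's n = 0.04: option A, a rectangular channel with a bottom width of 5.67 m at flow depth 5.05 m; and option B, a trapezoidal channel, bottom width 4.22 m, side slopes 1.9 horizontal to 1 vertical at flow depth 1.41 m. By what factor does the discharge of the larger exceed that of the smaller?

Channel A: Flow area A = b·y = 5.67 × 5.05 = 28.63 m². Wetted perimeter P = b + 2y = 5.67 + 2×5.05 = 15.77 m. Hydraulic radius R = A/P = 28.63/15.77 = 1.816 m. Q_A = (1/0.04)·28.63·1.816^(2/3)·√0.01887 = 146.3 m³/s.
Channel B: With bottom width b = 4.22 m and side slope z = 1.9: A = (b + zy)y = (4.22 + 1.9×1.41)×1.41 = 9.728 m²; P = b + 2y√(1+z²) = 4.22 + 2×1.41×2.147 = 10.27 m. Hydraulic radius R = A/P = 9.728/10.27 = 0.9467 m. Q_B = (1/0.04)·9.728·0.9467^(2/3)·√0.01887 = 32.21 m³/s.
The larger discharge is 146.3 m³/s and the smaller is 32.21 m³/s; the ratio is 4.54.

4.54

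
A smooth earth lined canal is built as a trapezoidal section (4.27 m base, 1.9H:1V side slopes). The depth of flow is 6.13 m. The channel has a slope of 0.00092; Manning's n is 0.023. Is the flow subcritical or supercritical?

subcritical

With bottom width b = 4.27 m and side slope z = 1.9: A = (b + zy)y = (4.27 + 1.9×6.13)×6.13 = 97.57 m²; P = b + 2y√(1+z²) = 4.27 + 2×6.13×2.147 = 30.59 m.
Hydraulic radius R = A/P = 97.57/30.59 = 3.189 m.
V = (1/n) R^(2/3) √S = (1/0.023) × 3.189^(2/3) × √0.00092 = 2.857 m/s. Hydraulic depth D_h = A/T = 97.57/27.56 = 3.54 m.
Froude number Fr = V/√(g·D_h) = 2.857/√(9.81×3.54) = 0.485, which is less than 1, so the flow is subcritical.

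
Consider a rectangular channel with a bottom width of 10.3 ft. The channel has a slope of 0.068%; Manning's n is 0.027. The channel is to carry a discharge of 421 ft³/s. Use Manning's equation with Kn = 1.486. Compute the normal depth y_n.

y_n = 12.1 ft

Manning's equation rearranged: A R^(2/3) = nQ / (1.486·√S) = 0.027 × 421 / (1.486 × √0.00068) = 293.3.
Trying y = 10.7 ft: A R^(2/3) = 252.9 — too small.
Trying y = 13.7 ft: A R^(2/3) = 340.2 — too large.
Trying y = 12.1 ft: A R^(2/3) = 293.4 — ≈ 293.3.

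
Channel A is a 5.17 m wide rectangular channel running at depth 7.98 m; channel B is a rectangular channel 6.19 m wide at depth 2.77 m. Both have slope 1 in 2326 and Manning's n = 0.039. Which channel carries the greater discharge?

channel A

Channel A: Flow area A = b·y = 5.17 × 7.98 = 41.26 m². Wetted perimeter P = b + 2y = 5.17 + 2×7.98 = 21.13 m. Hydraulic radius R = A/P = 41.26/21.13 = 1.953 m. Q_A = (1/0.039)·41.26·1.953^(2/3)·√0.0004299 = 34.27 m³/s.
Channel B: Flow area A = b·y = 6.19 × 2.77 = 17.15 m². Wetted perimeter P = b + 2y = 6.19 + 2×2.77 = 11.73 m. Hydraulic radius R = A/P = 17.15/11.73 = 1.462 m. Q_B = (1/0.039)·17.15·1.462^(2/3)·√0.0004299 = 11.74 m³/s.
Q_A = 34.27 m³/s vs Q_B = 11.74 m³/s, so channel A carries more.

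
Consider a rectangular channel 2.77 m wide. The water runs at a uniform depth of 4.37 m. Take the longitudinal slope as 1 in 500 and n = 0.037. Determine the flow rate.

Q = 15.1 m³/s

Flow area A = b·y = 2.77 × 4.37 = 12.1 m². Wetted perimeter P = b + 2y = 2.77 + 2×4.37 = 11.51 m.
Hydraulic radius R = A/P = 12.1/11.51 = 1.052 m.
Manning's equation: Q = (1/n) A R^(2/3) S^(1/2) = (1/0.037) × 12.1 × 1.052^(2/3) × 0.002^(1/2) = 15.1 m³/s.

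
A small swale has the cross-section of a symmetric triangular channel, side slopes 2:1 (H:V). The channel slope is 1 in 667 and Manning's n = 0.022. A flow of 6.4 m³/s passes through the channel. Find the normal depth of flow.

Manning's equation rearranged: A R^(2/3) = nQ / (1·√S) = 0.022 × 6.4 / (√0.001499) = 3.636.
Try y = 1.84 m: A R^(2/3) = 5.946 — high.
Try y = 1.16 m: A R^(2/3) = 1.738 — low.
Try y = 1.53 m: A R^(2/3) = 3.635 — matches.

y_n = 1.53 m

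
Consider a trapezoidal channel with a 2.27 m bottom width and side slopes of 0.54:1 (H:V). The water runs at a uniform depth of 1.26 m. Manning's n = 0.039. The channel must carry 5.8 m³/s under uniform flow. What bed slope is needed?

With bottom width b = 2.27 m and side slope z = 0.54: A = (b + zy)y = (2.27 + 0.54×1.26)×1.26 = 3.718 m²; P = b + 2y√(1+z²) = 2.27 + 2×1.26×1.136 = 5.134 m.
Hydraulic radius R = A/P = 3.718/5.134 = 0.7241 m.
From Manning's equation, S = [nQ / (1 A R^(2/3))]² = [0.039 × 5.8 / (1 × 3.718 × 0.7241^(2/3))]² = 0.00569.

S = 0.00569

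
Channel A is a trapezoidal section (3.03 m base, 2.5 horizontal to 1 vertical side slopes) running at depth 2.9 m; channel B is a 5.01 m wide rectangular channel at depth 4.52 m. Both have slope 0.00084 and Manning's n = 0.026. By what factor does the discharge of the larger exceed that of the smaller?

1.31

Channel A: With bottom width b = 3.03 m and side slope z = 2.5: A = (b + zy)y = (3.03 + 2.5×2.9)×2.9 = 29.81 m²; P = b + 2y√(1+z²) = 3.03 + 2×2.9×2.693 = 18.65 m. Hydraulic radius R = A/P = 29.81/18.65 = 1.599 m. Q_A = (1/0.026)·29.81·1.599^(2/3)·√0.00084 = 45.44 m³/s.
Channel B: Flow area A = b·y = 5.01 × 4.52 = 22.65 m². Wetted perimeter P = b + 2y = 5.01 + 2×4.52 = 14.05 m. Hydraulic radius R = A/P = 22.65/14.05 = 1.612 m. Q_B = (1/0.026)·22.65·1.612^(2/3)·√0.00084 = 34.7 m³/s.
The larger discharge is 45.44 m³/s and the smaller is 34.7 m³/s; the ratio is 1.31.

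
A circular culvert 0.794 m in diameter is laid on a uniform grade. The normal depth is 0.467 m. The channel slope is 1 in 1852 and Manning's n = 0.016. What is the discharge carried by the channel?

For a circular section of diameter D = 0.794 m at depth y = 0.467 m, the central angle is θ = 2 arccos(1 − 2y/D) = 3.496 rad. Then A = (D²/8)(θ − sin θ) = 0.3029 m² and P = Dθ/2 = 1.388 m.
Hydraulic radius R = A/P = 0.3029/1.388 = 0.2182 m.
Manning's equation: Q = (1/n) A R^(2/3) S^(1/2) = (1/0.016) × 0.3029 × 0.2182^(2/3) × 0.00054^(1/2) = 0.159 m³/s.

Q = 0.159 m³/s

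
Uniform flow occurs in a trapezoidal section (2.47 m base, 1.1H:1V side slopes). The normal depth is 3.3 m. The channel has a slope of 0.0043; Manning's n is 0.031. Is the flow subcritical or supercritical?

subcritical

With bottom width b = 2.47 m and side slope z = 1.1: A = (b + zy)y = (2.47 + 1.1×3.3)×3.3 = 20.13 m²; P = b + 2y√(1+z²) = 2.47 + 2×3.3×1.487 = 12.28 m.
Hydraulic radius R = A/P = 20.13/12.28 = 1.639 m.
V = (1/n) R^(2/3) √S = (1/0.031) × 1.639^(2/3) × √0.0043 = 2.941 m/s. Hydraulic depth D_h = A/T = 20.13/9.73 = 2.069 m.
Froude number Fr = V/√(g·D_h) = 2.941/√(9.81×2.069) = 0.653, which is less than 1, so the flow is subcritical.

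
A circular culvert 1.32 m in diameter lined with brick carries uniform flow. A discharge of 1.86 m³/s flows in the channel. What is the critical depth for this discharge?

y_c = 0.728 m

At critical depth, Q² T / (g A³) = 1, i.e. A³/T = Q²/g = 1.86²/9.81 = 0.3527.
Trying y = 0.826 m: A³/T = 0.5726 — over.
Trying y = 0.585 m: A³/T = 0.153 — short.
Trying y = 0.728 m: A³/T = 0.3529 — close enough.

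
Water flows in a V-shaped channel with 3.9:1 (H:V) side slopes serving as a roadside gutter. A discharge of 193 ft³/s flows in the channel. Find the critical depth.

At critical depth, Q² T / (g A³) = 1, i.e. A³/T = Q²/g = 193²/32.2 = 1157.
Try y = 2.38 ft: A³/T = 580.7 — low.
Try y = 3.46 ft: A³/T = 3771 — high.
Try y = 2.73 ft: A³/T = 1153 — close enough.

y_c = 2.73 ft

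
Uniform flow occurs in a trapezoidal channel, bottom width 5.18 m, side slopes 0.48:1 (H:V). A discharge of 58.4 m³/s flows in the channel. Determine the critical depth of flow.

y_c = 2.19 m

At critical depth, Q² T / (g A³) = 1, i.e. A³/T = Q²/g = 58.4²/9.81 = 347.7.
Try y = 1.84 m: A³/T = 199.9 — low.
Try y = 2.61 m: A³/T = 615.8 — high.
Try y = 2.19 m: A³/T = 349 — ≈ 347.7.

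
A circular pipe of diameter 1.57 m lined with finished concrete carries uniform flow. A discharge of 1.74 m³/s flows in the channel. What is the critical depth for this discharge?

At critical depth, Q² T / (g A³) = 1, i.e. A³/T = Q²/g = 1.74²/9.81 = 0.3086.
Trying y = 0.529 m: A³/T = 0.1269 — low.
Trying y = 0.842 m: A³/T = 0.755 — high.
Trying y = 0.666 m: A³/T = 0.308 — matches.

y_c = 0.666 m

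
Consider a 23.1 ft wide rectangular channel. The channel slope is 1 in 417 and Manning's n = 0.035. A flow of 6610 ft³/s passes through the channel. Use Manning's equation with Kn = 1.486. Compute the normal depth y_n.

y_n = 32.9 ft

Manning's equation rearranged: A R^(2/3) = nQ / (1.486·√S) = 0.035 × 6610 / (1.486 × √0.002398) = 3179.
Trying y = 29.2 ft: A R^(2/3) = 2760 — low.
Trying y = 39.4 ft: A R^(2/3) = 3918 — high.
Trying y = 32.9 ft: A R^(2/3) = 3177 — matches.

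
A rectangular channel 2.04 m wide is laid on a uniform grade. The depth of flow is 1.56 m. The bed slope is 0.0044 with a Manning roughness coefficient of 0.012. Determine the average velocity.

Flow area A = b·y = 2.04 × 1.56 = 3.182 m². Wetted perimeter P = b + 2y = 2.04 + 2×1.56 = 5.16 m.
Hydraulic radius R = A/P = 3.182/5.16 = 0.6167 m.
From Manning's equation, V = (1/n) R^(2/3) S^(1/2) = (1/0.012) × 0.6167^(2/3) × 0.0044^(1/2) = 4.01 m/s.

V = 4.01 m/s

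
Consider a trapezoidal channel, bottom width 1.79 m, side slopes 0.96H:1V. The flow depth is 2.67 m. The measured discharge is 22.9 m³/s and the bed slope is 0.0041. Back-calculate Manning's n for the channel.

n = 0.038

With bottom width b = 1.79 m and side slope z = 0.96: A = (b + zy)y = (1.79 + 0.96×2.67)×2.67 = 11.62 m²; P = b + 2y√(1+z²) = 1.79 + 2×2.67×1.386 = 9.192 m.
Hydraulic radius R = A/P = 11.62/9.192 = 1.264 m.
Rearranging Manning's equation: n = (1/Q) A R^(2/3) S^(1/2) = (1/22.9) × 11.62 × 1.264^(2/3) × √0.0041 = 0.038.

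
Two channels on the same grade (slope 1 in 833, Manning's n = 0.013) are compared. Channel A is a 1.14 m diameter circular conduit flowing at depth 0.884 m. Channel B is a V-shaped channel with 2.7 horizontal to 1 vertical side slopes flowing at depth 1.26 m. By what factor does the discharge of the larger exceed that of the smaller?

Channel A: For a circular section of diameter D = 1.14 m at depth y = 0.884 m, the central angle is θ = 2 arccos(1 − 2y/D) = 4.308 rad. Then A = (D²/8)(θ − sin θ) = 0.8493 m² and P = Dθ/2 = 2.456 m. Hydraulic radius R = A/P = 0.8493/2.456 = 0.3458 m. Q_A = (1/0.013)·0.8493·0.3458^(2/3)·√0.0012 = 1.115 m³/s.
Channel B: For a triangular section with side slope z = 2.7: A = zy² = 2.7×1.26² = 4.287 m²; P = 2y√(1+z²) = 2×1.26×2.879 = 7.256 m. Hydraulic radius R = A/P = 4.287/7.256 = 0.5908 m. Q_B = (1/0.013)·4.287·0.5908^(2/3)·√0.0012 = 8.044 m³/s.
The larger discharge is 8.044 m³/s and the smaller is 1.115 m³/s; the ratio is 7.21.

7.21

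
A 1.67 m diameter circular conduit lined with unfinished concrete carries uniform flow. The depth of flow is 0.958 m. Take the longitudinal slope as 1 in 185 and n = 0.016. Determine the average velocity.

V = 2.71 m/s

For a circular section of diameter D = 1.67 m at depth y = 0.958 m, the central angle is θ = 2 arccos(1 − 2y/D) = 3.437 rad. Then A = (D²/8)(θ − sin θ) = 1.3 m² and P = Dθ/2 = 2.87 m.
Hydraulic radius R = A/P = 1.3/2.87 = 0.4529 m.
From Manning's equation, V = (1/n) R^(2/3) S^(1/2) = (1/0.016) × 0.4529^(2/3) × 0.005405^(1/2) = 2.71 m/s.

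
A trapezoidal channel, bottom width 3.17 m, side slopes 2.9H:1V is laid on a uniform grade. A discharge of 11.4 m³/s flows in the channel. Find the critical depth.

At critical depth, Q² T / (g A³) = 1, i.e. A³/T = Q²/g = 11.4²/9.81 = 13.25.
Trying y = 0.723 m: A³/T = 7.498 — short.
Trying y = 1.02 m: A³/T = 26.88 — over.
Trying y = 0.845 m: A³/T = 13.27 — ≈ 13.25.

y_c = 0.845 m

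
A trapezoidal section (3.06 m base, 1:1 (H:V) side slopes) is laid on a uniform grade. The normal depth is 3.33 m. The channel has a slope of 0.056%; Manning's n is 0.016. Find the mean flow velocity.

With bottom width b = 3.06 m and side slope z = 1: A = (b + zy)y = (3.06 + 1×3.33)×3.33 = 21.28 m²; P = b + 2y√(1+z²) = 3.06 + 2×3.33×1.414 = 12.48 m.
Hydraulic radius R = A/P = 21.28/12.48 = 1.705 m.
From Manning's equation, V = (1/n) R^(2/3) S^(1/2) = (1/0.016) × 1.705^(2/3) × 0.00056^(1/2) = 2.11 m/s.

V = 2.11 m/s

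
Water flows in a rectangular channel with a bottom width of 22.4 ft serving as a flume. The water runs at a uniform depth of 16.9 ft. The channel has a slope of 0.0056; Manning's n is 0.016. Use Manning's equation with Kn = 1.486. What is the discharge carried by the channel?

Q = 9380 ft³/s

Flow area A = b·y = 22.4 × 16.9 = 378.6 ft². Wetted perimeter P = b + 2y = 22.4 + 2×16.9 = 56.2 ft.
Hydraulic radius R = A/P = 378.6/56.2 = 6.736 ft.
Manning's equation: Q = (1.486/n) A R^(2/3) S^(1/2) = (1.486/0.016) × 378.6 × 6.736^(2/3) × 0.0056^(1/2) = 9380 ft³/s.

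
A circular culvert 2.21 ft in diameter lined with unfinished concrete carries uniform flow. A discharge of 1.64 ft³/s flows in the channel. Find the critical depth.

y_c = 0.431 ft

At critical depth, Q² T / (g A³) = 1, i.e. A³/T = Q²/g = 1.64²/32.2 = 0.08353.
At y = 0.501 ft: A³/T = 0.1504 — high.
At y = 0.322 ft: A³/T = 0.02654 — low.
At y = 0.431 ft: A³/T = 0.08348 — matches.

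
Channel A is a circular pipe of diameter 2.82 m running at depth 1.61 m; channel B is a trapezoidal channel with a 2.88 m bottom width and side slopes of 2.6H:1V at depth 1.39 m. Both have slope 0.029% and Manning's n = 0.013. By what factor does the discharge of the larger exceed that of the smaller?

2.63

Channel A: For a circular section of diameter D = 2.82 m at depth y = 1.61 m, the central angle is θ = 2 arccos(1 − 2y/D) = 3.426 rad. Then A = (D²/8)(θ − sin θ) = 3.685 m² and P = Dθ/2 = 4.831 m. Hydraulic radius R = A/P = 3.685/4.831 = 0.7628 m. Q_A = (1/0.013)·3.685·0.7628^(2/3)·√0.00029 = 4.03 m³/s.
Channel B: With bottom width b = 2.88 m and side slope z = 2.6: A = (b + zy)y = (2.88 + 2.6×1.39)×1.39 = 9.027 m²; P = b + 2y√(1+z²) = 2.88 + 2×1.39×2.786 = 10.62 m. Hydraulic radius R = A/P = 9.027/10.62 = 0.8496 m. Q_B = (1/0.013)·9.027·0.8496^(2/3)·√0.00029 = 10.61 m³/s.
The larger discharge is 10.61 m³/s and the smaller is 4.03 m³/s; the ratio is 2.63.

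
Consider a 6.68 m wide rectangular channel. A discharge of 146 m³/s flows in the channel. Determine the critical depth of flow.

y_c = 3.65 m

For a rectangular channel, critical depth y_c = (q²/g)^(1/3) where q = Q/b = 146/6.68 = 21.86 m²/s.
So y_c = (21.86²/9.81)^(1/3) = 3.65 m.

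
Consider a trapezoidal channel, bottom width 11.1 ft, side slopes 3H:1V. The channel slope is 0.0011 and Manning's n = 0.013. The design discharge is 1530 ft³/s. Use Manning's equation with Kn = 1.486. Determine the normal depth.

y_n = 5.98 ft

Manning's equation rearranged: A R^(2/3) = nQ / (1.486·√S) = 0.013 × 1530 / (1.486 × √0.0011) = 403.6.
Trying y = 5.03 ft: A R^(2/3) = 278.3 — short.
Trying y = 5.98 ft: A R^(2/3) = 404.1 — close enough.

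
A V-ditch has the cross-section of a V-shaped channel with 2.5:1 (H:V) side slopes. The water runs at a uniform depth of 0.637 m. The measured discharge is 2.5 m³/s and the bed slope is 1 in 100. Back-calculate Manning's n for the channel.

n = 0.018

For a triangular section with side slope z = 2.5: A = zy² = 2.5×0.637² = 1.014 m²; P = 2y√(1+z²) = 2×0.637×2.693 = 3.43 m.
Hydraulic radius R = A/P = 1.014/3.43 = 0.2957 m.
Rearranging Manning's equation: n = (1/Q) A R^(2/3) S^(1/2) = (1/2.5) × 1.014 × 0.2957^(2/3) × √0.01 = 0.018.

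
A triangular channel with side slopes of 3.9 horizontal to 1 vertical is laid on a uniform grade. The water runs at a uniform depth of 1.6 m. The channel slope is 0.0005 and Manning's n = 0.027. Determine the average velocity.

For a triangular section with side slope z = 3.9: A = zy² = 3.9×1.6² = 9.984 m²; P = 2y√(1+z²) = 2×1.6×4.026 = 12.88 m.
Hydraulic radius R = A/P = 9.984/12.88 = 0.7749 m.
From Manning's equation, V = (1/n) R^(2/3) S^(1/2) = (1/0.027) × 0.7749^(2/3) × 0.0005^(1/2) = 0.699 m/s.

V = 0.699 m/s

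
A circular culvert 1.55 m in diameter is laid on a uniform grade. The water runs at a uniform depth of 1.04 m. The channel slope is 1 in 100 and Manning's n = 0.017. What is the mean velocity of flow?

For a circular section of diameter D = 1.55 m at depth y = 1.04 m, the central angle is θ = 2 arccos(1 − 2y/D) = 3.84 rad. Then A = (D²/8)(θ − sin θ) = 1.346 m² and P = Dθ/2 = 2.976 m.
Hydraulic radius R = A/P = 1.346/2.976 = 0.4524 m.
From Manning's equation, V = (1/n) R^(2/3) S^(1/2) = (1/0.017) × 0.4524^(2/3) × 0.01^(1/2) = 3.47 m/s.

V = 3.47 m/s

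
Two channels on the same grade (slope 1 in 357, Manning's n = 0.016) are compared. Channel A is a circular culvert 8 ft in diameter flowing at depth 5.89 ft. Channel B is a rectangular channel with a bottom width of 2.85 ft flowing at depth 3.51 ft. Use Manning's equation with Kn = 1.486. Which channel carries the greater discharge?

Channel A: For a circular section of diameter D = 8 ft at depth y = 5.89 ft, the central angle is θ = 2 arccos(1 − 2y/D) = 4.126 rad. Then A = (D²/8)(θ − sin θ) = 39.67 ft² and P = Dθ/2 = 16.5 ft. Hydraulic radius R = A/P = 39.67/16.5 = 2.404 ft. Q_A = (1.486/0.016)·39.67·2.404^(2/3)·√0.002801 = 349.9 ft³/s.
Channel B: Flow area A = b·y = 2.85 × 3.51 = 10 ft². Wetted perimeter P = b + 2y = 2.85 + 2×3.51 = 9.87 ft. Hydraulic radius R = A/P = 10/9.87 = 1.014 ft. Q_B = (1.486/0.016)·10·1.014^(2/3)·√0.002801 = 49.61 ft³/s.
Q_A = 349.9 ft³/s vs Q_B = 49.61 ft³/s, so channel A carries more.

channel A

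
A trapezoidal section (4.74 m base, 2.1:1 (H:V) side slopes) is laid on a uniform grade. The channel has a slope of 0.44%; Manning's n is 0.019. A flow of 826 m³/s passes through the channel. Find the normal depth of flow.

Manning's equation rearranged: A R^(2/3) = nQ / (1·√S) = 0.019 × 826 / (√0.0044) = 236.6.
Trying y = 7.51 m: A R^(2/3) = 380.5 — high.
Trying y = 4.81 m: A R^(2/3) = 136.1 — low.
Trying y = 6.13 m: A R^(2/3) = 236.7 — ≈ 236.6.

y_n = 6.13 m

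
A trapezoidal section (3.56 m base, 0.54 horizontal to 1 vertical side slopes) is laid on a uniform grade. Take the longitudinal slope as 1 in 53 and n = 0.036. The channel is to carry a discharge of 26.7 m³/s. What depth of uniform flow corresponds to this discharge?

y_n = 1.6 m

Manning's equation rearranged: A R^(2/3) = nQ / (1·√S) = 0.036 × 26.7 / (√0.01887) = 6.998.
Try y = 1.19 m: A R^(2/3) = 4.304 — too small.
Try y = 1.86 m: A R^(2/3) = 8.993 — too large.
Try y = 1.6 m: A R^(2/3) = 7.001 — ≈ 6.998.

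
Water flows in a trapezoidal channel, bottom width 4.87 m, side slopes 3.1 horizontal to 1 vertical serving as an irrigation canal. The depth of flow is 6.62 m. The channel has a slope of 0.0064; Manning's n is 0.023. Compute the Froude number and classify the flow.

supercritical

With bottom width b = 4.87 m and side slope z = 3.1: A = (b + zy)y = (4.87 + 3.1×6.62)×6.62 = 168.1 m²; P = b + 2y√(1+z²) = 4.87 + 2×6.62×3.257 = 48 m.
Hydraulic radius R = A/P = 168.1/48 = 3.502 m.
V = (1/n) R^(2/3) √S = (1/0.023) × 3.502^(2/3) × √0.0064 = 8.022 m/s. Hydraulic depth D_h = A/T = 168.1/45.91 = 3.661 m.
Froude number Fr = V/√(g·D_h) = 8.022/√(9.81×3.661) = 1.34, which is greater than 1, so the flow is supercritical.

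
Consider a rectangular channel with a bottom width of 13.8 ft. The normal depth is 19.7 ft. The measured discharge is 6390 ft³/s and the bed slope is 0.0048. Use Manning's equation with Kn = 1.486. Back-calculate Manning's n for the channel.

Flow area A = b·y = 13.8 × 19.7 = 271.9 ft². Wetted perimeter P = b + 2y = 13.8 + 2×19.7 = 53.2 ft.
Hydraulic radius R = A/P = 271.9/53.2 = 5.11 ft.
Rearranging Manning's equation: n = (1.486/Q) A R^(2/3) S^(1/2) = (1.486/6390) × 271.9 × 5.11^(2/3) × √0.0048 = 0.013.

n = 0.013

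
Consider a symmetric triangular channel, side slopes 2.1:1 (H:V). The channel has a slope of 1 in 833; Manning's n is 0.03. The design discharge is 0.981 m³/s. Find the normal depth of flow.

Manning's equation rearranged: A R^(2/3) = nQ / (1·√S) = 0.03 × 0.981 / (√0.0012) = 0.8494.
Try y = 0.734 m: A R^(2/3) = 0.5418 — short.
Try y = 0.869 m: A R^(2/3) = 0.8498 — matches.

y_n = 0.869 m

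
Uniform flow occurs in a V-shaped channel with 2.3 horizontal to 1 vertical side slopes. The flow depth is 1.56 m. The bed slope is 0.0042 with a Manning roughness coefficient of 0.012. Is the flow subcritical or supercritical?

For a triangular section with side slope z = 2.3: A = zy² = 2.3×1.56² = 5.597 m²; P = 2y√(1+z²) = 2×1.56×2.508 = 7.825 m.
Hydraulic radius R = A/P = 5.597/7.825 = 0.7153 m.
V = (1/n) R^(2/3) √S = (1/0.012) × 0.7153^(2/3) × √0.0042 = 4.32 m/s. Hydraulic depth D_h = A/T = 5.597/7.176 = 0.78 m.
Froude number Fr = V/√(g·D_h) = 4.32/√(9.81×0.78) = 1.56, which is greater than 1, so the flow is supercritical.

supercritical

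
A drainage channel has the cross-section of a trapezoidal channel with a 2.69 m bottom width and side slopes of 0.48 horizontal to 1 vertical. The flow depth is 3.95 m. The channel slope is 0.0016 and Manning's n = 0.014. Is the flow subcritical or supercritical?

With bottom width b = 2.69 m and side slope z = 0.48: A = (b + zy)y = (2.69 + 0.48×3.95)×3.95 = 18.11 m²; P = b + 2y√(1+z²) = 2.69 + 2×3.95×1.109 = 11.45 m.
Hydraulic radius R = A/P = 18.11/11.45 = 1.582 m.
V = (1/n) R^(2/3) √S = (1/0.014) × 1.582^(2/3) × √0.0016 = 3.879 m/s. Hydraulic depth D_h = A/T = 18.11/6.482 = 2.795 m.
Froude number Fr = V/√(g·D_h) = 3.879/√(9.81×2.795) = 0.741, which is less than 1, so the flow is subcritical.

subcritical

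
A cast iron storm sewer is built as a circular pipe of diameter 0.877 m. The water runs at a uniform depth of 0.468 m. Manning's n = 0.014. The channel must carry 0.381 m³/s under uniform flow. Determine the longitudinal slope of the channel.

S = 0.0019

For a circular section of diameter D = 0.877 m at depth y = 0.468 m, the central angle is θ = 2 arccos(1 − 2y/D) = 3.276 rad. Then A = (D²/8)(θ − sin θ) = 0.3279 m² and P = Dθ/2 = 1.437 m.
Hydraulic radius R = A/P = 0.3279/1.437 = 0.2282 m.
From Manning's equation, S = [nQ / (1 A R^(2/3))]² = [0.014 × 0.381 / (1 × 0.3279 × 0.2282^(2/3))]² = 0.0019.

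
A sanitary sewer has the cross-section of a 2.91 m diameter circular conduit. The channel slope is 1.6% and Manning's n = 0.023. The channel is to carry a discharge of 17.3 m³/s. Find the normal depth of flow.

Manning's equation rearranged: A R^(2/3) = nQ / (1·√S) = 0.023 × 17.3 / (√0.016) = 3.146.
At y = 1.93 m: A R^(2/3) = 4.187 — too large.
At y = 1.23 m: A R^(2/3) = 2.004 — too small.
At y = 1.6 m: A R^(2/3) = 3.149 — matches.

y_n = 1.6 m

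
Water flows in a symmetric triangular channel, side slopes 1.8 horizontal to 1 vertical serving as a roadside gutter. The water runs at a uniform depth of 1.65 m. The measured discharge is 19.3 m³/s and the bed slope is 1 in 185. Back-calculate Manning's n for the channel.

n = 0.015

For a triangular section with side slope z = 1.8: A = zy² = 1.8×1.65² = 4.9 m²; P = 2y√(1+z²) = 2×1.65×2.059 = 6.795 m.
Hydraulic radius R = A/P = 4.9/6.795 = 0.7212 m.
Rearranging Manning's equation: n = (1/Q) A R^(2/3) S^(1/2) = (1/19.3) × 4.9 × 0.7212^(2/3) × √0.005405 = 0.015.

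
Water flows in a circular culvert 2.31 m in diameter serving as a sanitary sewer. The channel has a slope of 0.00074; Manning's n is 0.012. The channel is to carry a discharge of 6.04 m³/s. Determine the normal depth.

Manning's equation rearranged: A R^(2/3) = nQ / (1·√S) = 0.012 × 6.04 / (√0.00074) = 2.664.
At y = 2 m: A R^(2/3) = 3.034 — over.
At y = 1.53 m: A R^(2/3) = 2.258 — short.
At y = 1.74 m: A R^(2/3) = 2.664 — matches.

y_n = 1.74 m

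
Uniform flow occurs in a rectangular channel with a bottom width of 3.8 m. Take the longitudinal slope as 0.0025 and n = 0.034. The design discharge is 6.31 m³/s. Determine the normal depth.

y_n = 1.33 m

Manning's equation rearranged: A R^(2/3) = nQ / (1·√S) = 0.034 × 6.31 / (√0.0025) = 4.291.
Try y = 1.06 m: A R^(2/3) = 3.116 — too small.
Try y = 1.33 m: A R^(2/3) = 4.291 — close enough.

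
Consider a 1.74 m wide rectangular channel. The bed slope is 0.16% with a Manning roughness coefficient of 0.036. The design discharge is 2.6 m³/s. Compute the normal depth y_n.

y_n = 1.9 m

Manning's equation rearranged: A R^(2/3) = nQ / (1·√S) = 0.036 × 2.6 / (√0.0016) = 2.34.
Trying y = 1.4 m: A R^(2/3) = 1.609 — low.
Trying y = 2.08 m: A R^(2/3) = 2.613 — high.
Trying y = 1.9 m: A R^(2/3) = 2.343 — close enough.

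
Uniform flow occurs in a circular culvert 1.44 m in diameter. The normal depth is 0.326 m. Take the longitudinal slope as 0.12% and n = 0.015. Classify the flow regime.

For a circular section of diameter D = 1.44 m at depth y = 0.326 m, the central angle is θ = 2 arccos(1 − 2y/D) = 1.984 rad. Then A = (D²/8)(θ − sin θ) = 0.2767 m² and P = Dθ/2 = 1.428 m.
Hydraulic radius R = A/P = 0.2767/1.428 = 0.1937 m.
V = (1/n) R^(2/3) √S = (1/0.015) × 0.1937^(2/3) × √0.0012 = 0.7732 m/s. Hydraulic depth D_h = A/T = 0.2767/1.205 = 0.2296 m.
Froude number Fr = V/√(g·D_h) = 0.7732/√(9.81×0.2296) = 0.515, which is less than 1, so the flow is subcritical.

subcritical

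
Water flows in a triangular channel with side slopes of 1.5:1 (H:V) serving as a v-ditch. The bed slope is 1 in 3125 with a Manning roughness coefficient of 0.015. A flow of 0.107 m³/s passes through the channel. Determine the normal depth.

Manning's equation rearranged: A R^(2/3) = nQ / (1·√S) = 0.015 × 0.107 / (√0.00032) = 0.08972.
Try y = 0.469 m: A R^(2/3) = 0.111 — over.
Try y = 0.319 m: A R^(2/3) = 0.03971 — short.
Try y = 0.433 m: A R^(2/3) = 0.0897 — close enough.

y_n = 0.433 m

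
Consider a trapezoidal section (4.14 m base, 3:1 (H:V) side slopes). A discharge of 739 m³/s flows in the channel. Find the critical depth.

y_c = 5.94 m

At critical depth, Q² T / (g A³) = 1, i.e. A³/T = Q²/g = 739²/9.81 = 55670.
Try y = 7.13 m: A³/T = 128500 — over.
Try y = 4.61 m: A³/T = 17880 — short.
Try y = 5.94 m: A³/T = 55790 — ≈ 55670.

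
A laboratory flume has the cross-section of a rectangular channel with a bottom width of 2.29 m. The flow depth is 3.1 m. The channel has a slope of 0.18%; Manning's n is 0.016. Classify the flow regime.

subcritical

Flow area A = b·y = 2.29 × 3.1 = 7.099 m². Wetted perimeter P = b + 2y = 2.29 + 2×3.1 = 8.49 m.
Hydraulic radius R = A/P = 7.099/8.49 = 0.8362 m.
V = (1/n) R^(2/3) √S = (1/0.016) × 0.8362^(2/3) × √0.0018 = 2.353 m/s. Hydraulic depth D_h = A/T = 7.099/2.29 = 3.1 m.
Froude number Fr = V/√(g·D_h) = 2.353/√(9.81×3.1) = 0.427, which is less than 1, so the flow is subcritical.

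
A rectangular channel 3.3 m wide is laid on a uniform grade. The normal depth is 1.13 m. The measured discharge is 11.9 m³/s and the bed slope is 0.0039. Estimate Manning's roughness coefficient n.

n = 0.015

Flow area A = b·y = 3.3 × 1.13 = 3.729 m². Wetted perimeter P = b + 2y = 3.3 + 2×1.13 = 5.56 m.
Hydraulic radius R = A/P = 3.729/5.56 = 0.6707 m.
Rearranging Manning's equation: n = (1/Q) A R^(2/3) S^(1/2) = (1/11.9) × 3.729 × 0.6707^(2/3) × √0.0039 = 0.015.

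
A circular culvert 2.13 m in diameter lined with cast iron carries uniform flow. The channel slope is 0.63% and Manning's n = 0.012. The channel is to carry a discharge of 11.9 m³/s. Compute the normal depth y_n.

y_n = 1.4 m

Manning's equation rearranged: A R^(2/3) = nQ / (1·√S) = 0.012 × 11.9 / (√0.0063) = 1.799.
Try y = 1.64 m: A R^(2/3) = 2.199 — too large.
Try y = 1 m: A R^(2/3) = 1.05 — too small.
Try y = 1.4 m: A R^(2/3) = 1.799 — matches.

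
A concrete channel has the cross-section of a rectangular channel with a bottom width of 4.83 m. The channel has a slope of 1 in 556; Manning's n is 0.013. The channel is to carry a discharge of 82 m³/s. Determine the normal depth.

y_n = 3.97 m

Manning's equation rearranged: A R^(2/3) = nQ / (1·√S) = 0.013 × 82 / (√0.001799) = 25.14.
Trying y = 2.88 m: A R^(2/3) = 16.68 — short.
Trying y = 4.43 m: A R^(2/3) = 28.82 — over.
Trying y = 3.97 m: A R^(2/3) = 25.14 — close enough.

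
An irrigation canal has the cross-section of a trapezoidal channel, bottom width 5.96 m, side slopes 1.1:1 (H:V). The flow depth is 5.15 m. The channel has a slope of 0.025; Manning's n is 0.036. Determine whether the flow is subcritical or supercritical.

supercritical

With bottom width b = 5.96 m and side slope z = 1.1: A = (b + zy)y = (5.96 + 1.1×5.15)×5.15 = 59.87 m²; P = b + 2y√(1+z²) = 5.96 + 2×5.15×1.487 = 21.27 m.
Hydraulic radius R = A/P = 59.87/21.27 = 2.814 m.
V = (1/n) R^(2/3) √S = (1/0.036) × 2.814^(2/3) × √0.025 = 8.755 m/s. Hydraulic depth D_h = A/T = 59.87/17.29 = 3.463 m.
Froude number Fr = V/√(g·D_h) = 8.755/√(9.81×3.463) = 1.5, which is greater than 1, so the flow is supercritical.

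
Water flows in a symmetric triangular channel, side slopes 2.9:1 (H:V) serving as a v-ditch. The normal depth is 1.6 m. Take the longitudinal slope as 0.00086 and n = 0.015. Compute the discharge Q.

Q = 12 m³/s

For a triangular section with side slope z = 2.9: A = zy² = 2.9×1.6² = 7.424 m²; P = 2y√(1+z²) = 2×1.6×3.068 = 9.816 m.
Hydraulic radius R = A/P = 7.424/9.816 = 0.7563 m.
Manning's equation: Q = (1/n) A R^(2/3) S^(1/2) = (1/0.015) × 7.424 × 0.7563^(2/3) × 0.00086^(1/2) = 12 m³/s.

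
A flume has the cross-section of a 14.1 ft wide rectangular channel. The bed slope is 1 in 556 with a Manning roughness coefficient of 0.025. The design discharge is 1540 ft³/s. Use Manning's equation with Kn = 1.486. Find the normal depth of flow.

Manning's equation rearranged: A R^(2/3) = nQ / (1.486·√S) = 0.025 × 1540 / (1.486 × √0.001799) = 610.9.
Trying y = 16.8 ft: A R^(2/3) = 689.5 — over.
Trying y = 15.2 ft: A R^(2/3) = 611.2 — close enough.

y_n = 15.2 ft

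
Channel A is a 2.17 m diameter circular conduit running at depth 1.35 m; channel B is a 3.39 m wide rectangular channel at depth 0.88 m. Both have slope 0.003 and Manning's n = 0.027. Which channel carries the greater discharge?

channel B

Channel A: For a circular section of diameter D = 2.17 m at depth y = 1.35 m, the central angle is θ = 2 arccos(1 − 2y/D) = 3.635 rad. Then A = (D²/8)(θ − sin θ) = 2.418 m² and P = Dθ/2 = 3.944 m. Hydraulic radius R = A/P = 2.418/3.944 = 0.6132 m. Q_A = (1/0.027)·2.418·0.6132^(2/3)·√0.003 = 3.541 m³/s.
Channel B: Flow area A = b·y = 3.39 × 0.88 = 2.983 m². Wetted perimeter P = b + 2y = 3.39 + 2×0.88 = 5.15 m. Hydraulic radius R = A/P = 2.983/5.15 = 0.5793 m. Q_B = (1/0.027)·2.983·0.5793^(2/3)·√0.003 = 4.205 m³/s.
Q_A = 3.541 m³/s vs Q_B = 4.205 m³/s, so channel B carries more.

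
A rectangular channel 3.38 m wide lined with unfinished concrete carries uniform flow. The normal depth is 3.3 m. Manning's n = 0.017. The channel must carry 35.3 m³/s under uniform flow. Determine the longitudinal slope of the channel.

S = 0.0025

Flow area A = b·y = 3.38 × 3.3 = 11.15 m². Wetted perimeter P = b + 2y = 3.38 + 2×3.3 = 9.98 m.
Hydraulic radius R = A/P = 11.15/9.98 = 1.118 m.
From Manning's equation, S = [nQ / (1 A R^(2/3))]² = [0.017 × 35.3 / (1 × 11.15 × 1.118^(2/3))]² = 0.0025.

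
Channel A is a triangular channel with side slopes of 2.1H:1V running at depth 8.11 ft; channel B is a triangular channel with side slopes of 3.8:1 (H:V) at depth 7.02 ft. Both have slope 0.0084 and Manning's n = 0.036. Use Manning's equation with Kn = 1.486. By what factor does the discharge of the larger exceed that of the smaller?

Channel A: For a triangular section with side slope z = 2.1: A = zy² = 2.1×8.11² = 138.1 ft²; P = 2y√(1+z²) = 2×8.11×2.326 = 37.73 ft. Hydraulic radius R = A/P = 138.1/37.73 = 3.661 ft. Q_A = (1.486/0.036)·138.1·3.661^(2/3)·√0.0084 = 1241 ft³/s.
Channel B: For a triangular section with side slope z = 3.8: A = zy² = 3.8×7.02² = 187.3 ft²; P = 2y√(1+z²) = 2×7.02×3.929 = 55.17 ft. Hydraulic radius R = A/P = 187.3/55.17 = 3.394 ft. Q_B = (1.486/0.036)·187.3·3.394^(2/3)·√0.0084 = 1600 ft³/s.
The larger discharge is 1600 ft³/s and the smaller is 1241 ft³/s; the ratio is 1.29.

1.29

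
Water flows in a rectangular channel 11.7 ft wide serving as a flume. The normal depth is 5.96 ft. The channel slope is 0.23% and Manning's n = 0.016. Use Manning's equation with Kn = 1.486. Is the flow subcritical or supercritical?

Flow area A = b·y = 11.7 × 5.96 = 69.73 ft². Wetted perimeter P = b + 2y = 11.7 + 2×5.96 = 23.62 ft.
Hydraulic radius R = A/P = 69.73/23.62 = 2.952 ft.
V = (1.486/n) R^(2/3) √S = (1.486/0.016) × 2.952^(2/3) × √0.0023 = 9.166 ft/s. Hydraulic depth D_h = A/T = 69.73/11.7 = 5.96 ft.
Froude number Fr = V/√(g·D_h) = 9.166/√(32.2×5.96) = 0.662, which is less than 1, so the flow is subcritical.

subcritical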